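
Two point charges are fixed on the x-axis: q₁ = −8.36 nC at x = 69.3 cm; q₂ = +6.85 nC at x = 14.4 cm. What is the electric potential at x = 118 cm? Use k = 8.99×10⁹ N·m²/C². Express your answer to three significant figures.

The total potential is the scalar sum of each charge's contribution, V = Σ kqᵢ/rᵢ.
Distances from the field point to each charge: r₁ = 0.487 m, r₂ = 1.04 m.
V = k[(-8.36×10⁻⁹)/(0.487) + (6.85×10⁻⁹)/(1.04)] = -94.9 V.

-94.9 V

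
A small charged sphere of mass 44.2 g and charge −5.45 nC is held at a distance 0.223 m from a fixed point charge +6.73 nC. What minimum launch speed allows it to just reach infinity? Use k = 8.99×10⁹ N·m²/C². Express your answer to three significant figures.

To just escape, total mechanical energy must reach zero at infinity: ½mv²_min + U = 0, so ½mv²_min = −U = |kQq|/r.
|U| = |kQq|/r = (8.99×10⁹ N·m²/C²)(6.73×10⁻⁹)(5.45×10⁻⁹)/(0.223) = 1.48×10⁻⁶ J.
v_min = √(2|U|/m) = √(2·1.48×10⁻⁶/0.0442) = 8.18×10⁻³ m/s.

8.18×10⁻³ m/s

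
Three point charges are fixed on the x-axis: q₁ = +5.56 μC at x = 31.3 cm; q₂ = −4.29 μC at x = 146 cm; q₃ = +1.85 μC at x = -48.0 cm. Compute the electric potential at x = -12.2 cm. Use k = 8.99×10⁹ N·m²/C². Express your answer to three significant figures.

1.37×10⁵ V

The total potential is the scalar sum of each charge's contribution, V = Σ kqᵢ/rᵢ.
Distances from the field point to each charge: r₁ = 0.435 m, r₂ = 1.58 m, r₃ = 0.358 m.
V = k[(5.56×10⁻⁶)/(0.435) + (-4.29×10⁻⁶)/(1.58) + (1.85×10⁻⁶)/(0.358)] = 1.37×10⁵ V.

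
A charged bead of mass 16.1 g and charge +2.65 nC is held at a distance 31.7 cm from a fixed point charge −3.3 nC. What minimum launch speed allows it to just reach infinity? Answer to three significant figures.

To just escape, total mechanical energy must reach zero at infinity: ½mv²_min + U = 0, so ½mv²_min = −U = |kQq|/r.
|U| = |kQq|/r = (8.99×10⁹ N·m²/C²)(3.30×10⁻⁹)(2.65×10⁻⁹)/(0.317) = 2.48×10⁻⁷ J.
v_min = √(2|U|/m) = √(2·2.48×10⁻⁷/0.0161) = 5.55×10⁻³ m/s.

5.55×10⁻³ m/s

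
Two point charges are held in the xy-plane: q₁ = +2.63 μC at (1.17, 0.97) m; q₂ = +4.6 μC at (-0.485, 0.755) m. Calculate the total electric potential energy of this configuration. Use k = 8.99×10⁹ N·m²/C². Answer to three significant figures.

0.0652 J

The work to assemble the configuration equals its total potential energy, U = Σ kqᵢqⱼ/rᵢⱼ over all pairs.
Pair separations: r₁₂ = 1.67 m.
U = (0.0652) = 0.0652 J.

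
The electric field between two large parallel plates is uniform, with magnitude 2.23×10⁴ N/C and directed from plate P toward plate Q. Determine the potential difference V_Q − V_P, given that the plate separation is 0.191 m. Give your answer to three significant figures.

In a uniform field, potential decreases in the direction of E: ΔV = −E·d for a displacement d parallel to E.
Going from P to Q is a displacement of 0.191 m along the field, so V_Q − V_P = −Ed = -4260 V.

-4260 V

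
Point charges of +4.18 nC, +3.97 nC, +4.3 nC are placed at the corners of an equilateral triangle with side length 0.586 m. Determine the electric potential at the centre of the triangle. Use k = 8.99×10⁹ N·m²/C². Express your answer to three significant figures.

Electric potential is a scalar, so the contributions from each charge add algebraically: V = Σ kqᵢ/rᵢ.
The distance from each vertex to the centroid is a/√3 = 0.338 m.
V = k[(4.18×10⁻⁹)/(0.338) + (3.97×10⁻⁹)/(0.338) + (4.30×10⁻⁹)/(0.338)] = 331 V.

331 V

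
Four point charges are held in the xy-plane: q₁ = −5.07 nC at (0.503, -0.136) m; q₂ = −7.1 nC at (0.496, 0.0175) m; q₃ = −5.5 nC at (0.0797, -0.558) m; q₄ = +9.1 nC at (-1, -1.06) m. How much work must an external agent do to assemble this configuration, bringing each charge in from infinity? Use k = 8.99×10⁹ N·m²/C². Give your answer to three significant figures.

The work to assemble the configuration equals its total potential energy, U = Σ kqᵢqⱼ/rᵢⱼ over all pairs.
Pair separations: r₁₂ = 0.154 m, r₁₃ = 0.598 m, r₁₄ = 1.76 m, r₂₃ = 0.710 m, r₂₄ = 1.84 m, r₃₄ = 1.19 m.
Summing all 6 pair terms gives U = 2.09×10⁻⁶ J.

2.09×10⁻⁶ J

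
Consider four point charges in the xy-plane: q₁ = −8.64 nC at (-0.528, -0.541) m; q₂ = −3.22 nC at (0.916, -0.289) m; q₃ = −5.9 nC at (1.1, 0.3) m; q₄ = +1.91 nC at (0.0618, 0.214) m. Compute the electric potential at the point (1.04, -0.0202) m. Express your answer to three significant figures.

-291 V

The total potential is the scalar sum of each charge's contribution, V = Σ kqᵢ/rᵢ.
Distances from the field point to each charge: r₁ = 1.65 m, r₂ = 0.296 m, r₃ = 0.326 m, r₄ = 1.01 m.
V = k[(-8.64×10⁻⁹)/(1.65) + (-3.22×10⁻⁹)/(0.296) + (-5.90×10⁻⁹)/(0.326) + (1.91×10⁻⁹)/(1.01)] = -291 V.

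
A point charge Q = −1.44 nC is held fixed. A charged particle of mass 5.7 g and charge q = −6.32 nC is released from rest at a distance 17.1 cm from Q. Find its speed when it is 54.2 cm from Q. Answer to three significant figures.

0.0107 m/s

Only the electrostatic force acts, so mechanical energy is conserved: ½mv² = U₁ − U₂ = kQq(1/r₁ − 1/r₂).
U₁ − U₂ = (8.99×10⁹ N·m²/C²)(-1.44×10⁻⁹ C)(-6.32×10⁻⁹ C)(1/0.171 − 1/0.542) = 3.28×10⁻⁷ J.
v = √(2·3.28×10⁻⁷/5.70×10⁻³) = 0.0107 m/s.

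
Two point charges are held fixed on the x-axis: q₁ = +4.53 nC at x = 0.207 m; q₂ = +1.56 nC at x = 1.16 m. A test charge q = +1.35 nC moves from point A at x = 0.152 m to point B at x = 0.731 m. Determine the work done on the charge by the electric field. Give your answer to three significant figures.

8.69×10⁻⁷ J

The work done by the electric force is W_field = −ΔU = −q(V_B − V_A) = q(V_A − V_B).
At A: distances to the source charges are 0.0550 m, 1.01 m; V_A = Σ kqᵢ/rᵢ = 754 V.
At B: distances to the source charges are 0.524 m, 0.429 m; V_B = Σ kqᵢ/rᵢ = 110 V.
ΔV = V_B − V_A = -644 V.
W_field = −qΔV = −(1.35×10⁻⁹ C)(-644 V) = 8.69×10⁻⁷ J.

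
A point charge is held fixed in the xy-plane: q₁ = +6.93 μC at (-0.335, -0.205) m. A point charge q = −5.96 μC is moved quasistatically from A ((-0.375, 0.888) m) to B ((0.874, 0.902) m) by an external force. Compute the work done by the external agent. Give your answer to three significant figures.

For quasistatic motion the external work equals the change in potential energy: W_ext = qΔV = q(V_B − V_A).
At A: distance to the source charge is 1.09 m; V_A = kq₁/r = 5.70×10⁴ V.
At B: distance to the source charge is 1.64 m; V_B = kq₁/r = 3.80×10⁴ V.
ΔV = V_B − V_A = -1.90×10⁴ V.
W_ext = qΔV = (-5.96×10⁻⁶ C)(-1.90×10⁴ V) = 0.113 J.

0.113 J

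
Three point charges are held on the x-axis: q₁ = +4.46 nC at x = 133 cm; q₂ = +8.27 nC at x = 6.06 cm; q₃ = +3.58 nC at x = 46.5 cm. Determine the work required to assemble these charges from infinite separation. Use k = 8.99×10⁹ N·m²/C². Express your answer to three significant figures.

1.09×10⁻⁶ J

The assembly work is the sum of pairwise potential energies, U = Σ_{i<j} kqᵢqⱼ/rᵢⱼ.
Pair separations: r₁₂ = 1.27 m, r₁₃ = 0.865 m, r₂₃ = 0.404 m.
U = (2.61×10⁻⁷) + (1.66×10⁻⁷) + (6.58×10⁻⁷) = 1.09×10⁻⁶ J.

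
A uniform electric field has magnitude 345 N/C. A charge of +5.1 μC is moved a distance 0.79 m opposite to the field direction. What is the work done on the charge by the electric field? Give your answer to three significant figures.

The potential change for a displacement 0.79 m opposite to the field direction is ΔV = +Ed = 273 V.
W_field = −qΔV = -1.39×10⁻³ J.

-1.39×10⁻³ J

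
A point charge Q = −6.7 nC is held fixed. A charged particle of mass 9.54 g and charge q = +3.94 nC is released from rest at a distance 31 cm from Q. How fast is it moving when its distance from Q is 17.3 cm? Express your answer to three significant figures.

Only the electrostatic force acts, so mechanical energy is conserved: ½mv² = U₁ − U₂ = kQq(1/r₁ − 1/r₂).
U₁ − U₂ = (8.99×10⁹ N·m²/C²)(-6.70×10⁻⁹ C)(3.94×10⁻⁹ C)(1/0.310 − 1/0.173) = 6.06×10⁻⁷ J.
v = √(2·6.06×10⁻⁷/9.54×10⁻³) = 0.0113 m/s.

0.0113 m/s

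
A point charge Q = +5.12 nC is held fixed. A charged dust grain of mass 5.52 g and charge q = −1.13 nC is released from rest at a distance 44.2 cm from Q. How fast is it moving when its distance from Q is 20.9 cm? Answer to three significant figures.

6.89×10⁻³ m/s

Only the electrostatic force acts, so mechanical energy is conserved: ½mv² = U₁ − U₂ = kQq(1/r₁ − 1/r₂).
U₁ − U₂ = (8.99×10⁹ N·m²/C²)(5.12×10⁻⁹ C)(-1.13×10⁻⁹ C)(1/0.442 − 1/0.209) = 1.31×10⁻⁷ J.
v = √(2·1.31×10⁻⁷/5.52×10⁻³) = 6.89×10⁻³ m/s.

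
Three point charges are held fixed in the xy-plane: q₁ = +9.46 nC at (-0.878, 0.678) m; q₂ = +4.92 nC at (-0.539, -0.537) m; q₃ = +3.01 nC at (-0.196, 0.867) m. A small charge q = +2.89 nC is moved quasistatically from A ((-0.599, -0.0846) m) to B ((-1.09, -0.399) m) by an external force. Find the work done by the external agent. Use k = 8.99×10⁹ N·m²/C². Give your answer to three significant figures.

For quasistatic motion the external work equals the change in potential energy: W_ext = qΔV = q(V_B − V_A).
At A: distances to the source charges are 0.812 m, 0.456 m, 1.03 m; V_A = Σ kqᵢ/rᵢ = 228 V.
At B: distances to the source charges are 1.10 m, 0.568 m, 1.55 m; V_B = Σ kqᵢ/rᵢ = 173 V.
ΔV = V_B − V_A = -55.0 V.
W_ext = qΔV = (2.89×10⁻⁹ C)(-55.0 V) = -1.59×10⁻⁷ J.

-1.59×10⁻⁷ J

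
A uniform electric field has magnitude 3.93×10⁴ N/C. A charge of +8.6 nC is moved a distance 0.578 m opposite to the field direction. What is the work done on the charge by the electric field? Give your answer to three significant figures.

The potential change for a displacement 0.578 m opposite to the field direction is ΔV = +Ed = 2.27×10⁴ V.
W_field = −qΔV = -1.95×10⁻⁴ J.

-1.95×10⁻⁴ J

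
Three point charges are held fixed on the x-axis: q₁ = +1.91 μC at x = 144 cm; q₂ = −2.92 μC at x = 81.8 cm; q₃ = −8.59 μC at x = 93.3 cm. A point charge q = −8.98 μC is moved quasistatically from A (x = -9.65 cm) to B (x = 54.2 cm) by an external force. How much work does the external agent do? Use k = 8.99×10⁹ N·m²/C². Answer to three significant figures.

For quasistatic motion the external work equals the change in potential energy: W_ext = qΔV = q(V_B − V_A).
At A: distances to the source charges are 1.54 m, 0.914 m, 1.03 m; V_A = Σ kqᵢ/rᵢ = -9.25×10⁴ V.
At B: distances to the source charges are 0.898 m, 0.276 m, 0.391 m; V_B = Σ kqᵢ/rᵢ = -2.73×10⁵ V.
ΔV = V_B − V_A = -1.81×10⁵ V.
W_ext = qΔV = (-8.98×10⁻⁶ C)(-1.81×10⁵ V) = 1.62 J.

1.62 J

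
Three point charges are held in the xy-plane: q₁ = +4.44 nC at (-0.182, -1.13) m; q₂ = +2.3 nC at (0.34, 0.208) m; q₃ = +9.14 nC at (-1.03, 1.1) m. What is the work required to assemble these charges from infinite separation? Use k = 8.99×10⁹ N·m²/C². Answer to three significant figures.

3.32×10⁻⁷ J

The assembly work is the sum of pairwise potential energies, U = Σ_{i<j} kqᵢqⱼ/rᵢⱼ.
Pair separations: r₁₂ = 1.44 m, r₁₃ = 2.39 m, r₂₃ = 1.63 m.
U = (6.39×10⁻⁸) + (1.53×10⁻⁷) + (1.16×10⁻⁷) = 3.32×10⁻⁷ J.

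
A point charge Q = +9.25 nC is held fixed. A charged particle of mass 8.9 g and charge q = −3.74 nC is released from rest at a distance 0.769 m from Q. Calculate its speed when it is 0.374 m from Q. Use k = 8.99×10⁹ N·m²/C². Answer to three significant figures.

9.80×10⁻³ m/s

Only the electrostatic force acts, so mechanical energy is conserved: ½mv² = U₁ − U₂ = kQq(1/r₁ − 1/r₂).
U₁ − U₂ = (8.99×10⁹ N·m²/C²)(9.25×10⁻⁹ C)(-3.74×10⁻⁹ C)(1/0.769 − 1/0.374) = 4.27×10⁻⁷ J.
v = √(2·4.27×10⁻⁷/8.90×10⁻³) = 9.80×10⁻³ m/s.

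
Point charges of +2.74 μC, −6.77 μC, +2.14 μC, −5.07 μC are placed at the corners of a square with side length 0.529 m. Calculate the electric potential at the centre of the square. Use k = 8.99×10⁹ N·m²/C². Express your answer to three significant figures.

Electric potential is a scalar, so the contributions from each charge add algebraically: V = Σ kqᵢ/rᵢ.
The distance from each corner to the centre is a√2/2 = 0.374 m.
V = k[(2.74×10⁻⁶)/(0.374) + (-6.77×10⁻⁶)/(0.374) + (2.14×10⁻⁶)/(0.374) + (-5.07×10⁻⁶)/(0.374)] = -1.67×10⁵ V.

-1.67×10⁵ V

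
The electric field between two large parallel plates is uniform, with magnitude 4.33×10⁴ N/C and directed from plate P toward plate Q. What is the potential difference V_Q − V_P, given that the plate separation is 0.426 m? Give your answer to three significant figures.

In a uniform field, potential decreases in the direction of E: ΔV = −E·d for a displacement d parallel to E.
Going from P to Q is a displacement of 0.426 m along the field, so V_Q − V_P = −Ed = -1.84×10⁴ V.

-1.84×10⁴ V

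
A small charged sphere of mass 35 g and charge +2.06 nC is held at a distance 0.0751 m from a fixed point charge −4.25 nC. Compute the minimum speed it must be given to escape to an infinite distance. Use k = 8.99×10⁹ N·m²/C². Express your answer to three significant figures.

To just escape, total mechanical energy must reach zero at infinity: ½mv²_min + U = 0, so ½mv²_min = −U = |kQq|/r.
|U| = |kQq|/r = (8.99×10⁹ N·m²/C²)(4.25×10⁻⁹)(2.06×10⁻⁹)/(0.0751) = 1.05×10⁻⁶ J.
v_min = √(2|U|/m) = √(2·1.05×10⁻⁶/0.0350) = 7.74×10⁻³ m/s.

7.74×10⁻³ m/s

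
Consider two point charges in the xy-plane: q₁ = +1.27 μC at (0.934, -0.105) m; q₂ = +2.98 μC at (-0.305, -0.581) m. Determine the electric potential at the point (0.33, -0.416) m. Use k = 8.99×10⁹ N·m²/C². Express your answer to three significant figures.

5.76×10⁴ V

The total potential is the scalar sum of each charge's contribution, V = Σ kqᵢ/rᵢ.
Distances from the field point to each charge: r₁ = 0.679 m, r₂ = 0.656 m.
V = k[(1.27×10⁻⁶)/(0.679) + (2.98×10⁻⁶)/(0.656)] = 5.76×10⁴ V.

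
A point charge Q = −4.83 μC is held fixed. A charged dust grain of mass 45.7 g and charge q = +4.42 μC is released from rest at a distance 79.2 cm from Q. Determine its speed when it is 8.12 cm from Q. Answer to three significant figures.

Only the electrostatic force acts, so mechanical energy is conserved: ½mv² = U₁ − U₂ = kQq(1/r₁ − 1/r₂).
U₁ − U₂ = (8.99×10⁹ N·m²/C²)(-4.83×10⁻⁶ C)(4.42×10⁻⁶ C)(1/0.792 − 1/0.0812) = 2.12 J.
v = √(2·2.12/0.0457) = 9.64 m/s.

9.64 m/s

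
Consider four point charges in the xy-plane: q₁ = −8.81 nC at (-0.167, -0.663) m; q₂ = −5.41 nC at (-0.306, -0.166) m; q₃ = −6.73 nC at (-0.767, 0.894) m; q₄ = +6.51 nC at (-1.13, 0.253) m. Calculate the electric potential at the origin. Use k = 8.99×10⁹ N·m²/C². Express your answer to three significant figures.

Electric potential is a scalar, so the contributions from each charge add algebraically: V = Σ kqᵢ/rᵢ.
Distances from the field point to each charge: r₁ = 0.684 m, r₂ = 0.348 m, r₃ = 1.18 m, r₄ = 1.16 m.
V = k[(-8.81×10⁻⁹)/(0.684) + (-5.41×10⁻⁹)/(0.348) + (-6.73×10⁻⁹)/(1.18) + (6.51×10⁻⁹)/(1.16)] = -256 V.

-256 V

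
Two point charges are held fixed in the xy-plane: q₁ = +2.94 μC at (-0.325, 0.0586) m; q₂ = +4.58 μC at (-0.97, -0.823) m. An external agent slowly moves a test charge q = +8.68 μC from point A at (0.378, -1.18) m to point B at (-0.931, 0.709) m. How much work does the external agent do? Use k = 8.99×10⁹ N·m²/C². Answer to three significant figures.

For quasistatic motion the external work equals the change in potential energy: W_ext = qΔV = q(V_B − V_A).
At A: distances to the source charges are 1.42 m, 1.39 m; V_A = Σ kqᵢ/rᵢ = 4.81×10⁴ V.
At B: distances to the source charges are 0.889 m, 1.53 m; V_B = Σ kqᵢ/rᵢ = 5.66×10⁴ V.
ΔV = V_B − V_A = 8510 V.
W_ext = qΔV = (8.68×10⁻⁶ C)(8510 V) = 0.0739 J.

0.0739 J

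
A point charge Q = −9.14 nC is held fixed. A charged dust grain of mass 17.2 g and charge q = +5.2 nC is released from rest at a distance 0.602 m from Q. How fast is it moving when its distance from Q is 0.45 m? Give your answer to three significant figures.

Only the electrostatic force acts, so mechanical energy is conserved: ½mv² = U₁ − U₂ = kQq(1/r₁ − 1/r₂).
U₁ − U₂ = (8.99×10⁹ N·m²/C²)(-9.14×10⁻⁹ C)(5.20×10⁻⁹ C)(1/0.602 − 1/0.450) = 2.40×10⁻⁷ J.
v = √(2·2.40×10⁻⁷/0.0172) = 5.28×10⁻³ m/s.

5.28×10⁻³ m/s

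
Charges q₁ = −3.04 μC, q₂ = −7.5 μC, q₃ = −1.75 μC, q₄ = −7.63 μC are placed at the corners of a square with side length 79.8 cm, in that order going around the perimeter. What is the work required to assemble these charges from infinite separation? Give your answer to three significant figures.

1.31 J

The assembly work is the sum of pairwise potential energies, U = Σ_{i<j} kqᵢqⱼ/rᵢⱼ.
The four side pairs have separation 0.798 m and the two diagonal pairs 1.13 m.
Summing all 6 pair terms gives U = 1.31 J.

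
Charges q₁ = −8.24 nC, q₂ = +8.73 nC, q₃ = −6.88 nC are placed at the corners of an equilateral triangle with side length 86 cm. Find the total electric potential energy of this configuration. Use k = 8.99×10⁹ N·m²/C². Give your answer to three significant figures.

The work to assemble the configuration equals its total potential energy, U = Σ kqᵢqⱼ/rᵢⱼ over all pairs.
All three pair separations equal the side length, 0.860 m.
U = (-7.52×10⁻⁷) + (5.93×10⁻⁷) + (-6.28×10⁻⁷) = -7.87×10⁻⁷ J.

-7.87×10⁻⁷ J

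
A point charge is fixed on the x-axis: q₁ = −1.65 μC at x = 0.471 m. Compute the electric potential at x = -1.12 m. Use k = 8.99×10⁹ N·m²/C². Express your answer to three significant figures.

-9320 V

Electric potential is a scalar, so the contributions from each charge add algebraically: V = Σ kqᵢ/rᵢ.
V = k[(-1.65×10⁻⁶)/(1.59)] = -9320 V.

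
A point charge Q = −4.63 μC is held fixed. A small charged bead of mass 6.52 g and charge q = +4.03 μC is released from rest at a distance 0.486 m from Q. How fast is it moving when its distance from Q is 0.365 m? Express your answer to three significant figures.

5.92 m/s

Only the electrostatic force acts, so mechanical energy is conserved: ½mv² = U₁ − U₂ = kQq(1/r₁ − 1/r₂).
U₁ − U₂ = (8.99×10⁹ N·m²/C²)(-4.63×10⁻⁶ C)(4.03×10⁻⁶ C)(1/0.486 − 1/0.365) = 0.114 J.
v = √(2·0.114/6.52×10⁻³) = 5.92 m/s.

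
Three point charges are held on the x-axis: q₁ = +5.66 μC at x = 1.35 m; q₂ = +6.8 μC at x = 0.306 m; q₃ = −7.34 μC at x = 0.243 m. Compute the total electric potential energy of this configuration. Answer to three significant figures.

-7.13 J

The assembly work is the sum of pairwise potential energies, U = Σ_{i<j} kqᵢqⱼ/rᵢⱼ.
Pair separations: r₁₂ = 1.04 m, r₁₃ = 1.11 m, r₂₃ = 0.0630 m.
U = (0.331) + (-0.337) + (-7.12) = -7.13 J.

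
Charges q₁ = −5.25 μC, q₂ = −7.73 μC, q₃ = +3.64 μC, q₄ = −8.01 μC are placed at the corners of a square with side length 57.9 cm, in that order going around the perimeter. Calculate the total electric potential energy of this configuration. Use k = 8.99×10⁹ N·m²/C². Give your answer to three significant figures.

The work to assemble the configuration equals its total potential energy, U = Σ kqᵢqⱼ/rᵢⱼ over all pairs.
The four side pairs have separation 0.579 m and the two diagonal pairs 0.819 m.
Summing all 6 pair terms gives U = 0.863 J.

0.863 J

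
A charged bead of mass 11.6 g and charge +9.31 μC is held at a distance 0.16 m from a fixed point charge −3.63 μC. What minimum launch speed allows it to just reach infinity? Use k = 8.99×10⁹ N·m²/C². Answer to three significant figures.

18.1 m/s

To just escape, total mechanical energy must reach zero at infinity: ½mv²_min + U = 0, so ½mv²_min = −U = |kQq|/r.
|U| = |kQq|/r = (8.99×10⁹ N·m²/C²)(3.63×10⁻⁶)(9.31×10⁻⁶)/(0.160) = 1.90 J.
v_min = √(2|U|/m) = √(2·1.90/0.0116) = 18.1 m/s.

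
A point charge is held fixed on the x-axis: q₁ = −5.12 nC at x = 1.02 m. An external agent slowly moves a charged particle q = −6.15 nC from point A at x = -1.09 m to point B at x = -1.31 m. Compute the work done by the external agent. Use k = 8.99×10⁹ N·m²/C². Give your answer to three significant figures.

-1.27×10⁻⁸ J

For quasistatic motion the external work equals the change in potential energy: W_ext = qΔV = q(V_B − V_A).
At A: distance to the source charge is 2.11 m; V_A = kq₁/r = -21.8 V.
At B: distance to the source charge is 2.33 m; V_B = kq₁/r = -19.8 V.
ΔV = V_B − V_A = 2.06 V.
W_ext = qΔV = (-6.15×10⁻⁹ C)(2.06 V) = -1.27×10⁻⁸ J.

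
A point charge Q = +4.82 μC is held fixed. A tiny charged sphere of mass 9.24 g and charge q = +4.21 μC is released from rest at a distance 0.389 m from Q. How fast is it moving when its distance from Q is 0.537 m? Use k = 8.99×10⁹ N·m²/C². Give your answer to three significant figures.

5.29 m/s

Only the electrostatic force acts, so mechanical energy is conserved: ½mv² = U₁ − U₂ = kQq(1/r₁ − 1/r₂).
U₁ − U₂ = (8.99×10⁹ N·m²/C²)(4.82×10⁻⁶ C)(4.21×10⁻⁶ C)(1/0.389 − 1/0.537) = 0.129 J.
v = √(2·0.129/9.24×10⁻³) = 5.29 m/s.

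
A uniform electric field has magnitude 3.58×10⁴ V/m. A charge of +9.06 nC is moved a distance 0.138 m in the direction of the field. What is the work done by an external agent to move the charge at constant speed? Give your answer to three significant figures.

The potential change for a displacement 0.138 m in the direction of the field is ΔV = −Ed = -4940 V.
W_ext = qΔV = -4.48×10⁻⁵ J.

-4.48×10⁻⁵ J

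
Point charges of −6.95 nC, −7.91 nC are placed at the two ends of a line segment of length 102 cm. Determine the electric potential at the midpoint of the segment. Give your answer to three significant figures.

The total potential is the scalar sum of each charge's contribution, V = Σ kqᵢ/rᵢ.
Each charge is 0.510 m from the midpoint.
V = k[(-6.95×10⁻⁹)/(0.510) + (-7.91×10⁻⁹)/(0.510)] = -262 V.

-262 V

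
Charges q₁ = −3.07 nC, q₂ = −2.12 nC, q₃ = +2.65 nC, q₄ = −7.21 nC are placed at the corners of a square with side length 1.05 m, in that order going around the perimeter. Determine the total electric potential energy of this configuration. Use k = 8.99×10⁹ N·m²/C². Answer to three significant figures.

The assembly work is the sum of pairwise potential energies, U = Σ_{i<j} kqᵢqⱼ/rᵢⱼ.
The four side pairs have separation 1.05 m and the two diagonal pairs 1.48 m.
Summing all 6 pair terms gives U = 7.68×10⁻⁸ J.

7.68×10⁻⁸ J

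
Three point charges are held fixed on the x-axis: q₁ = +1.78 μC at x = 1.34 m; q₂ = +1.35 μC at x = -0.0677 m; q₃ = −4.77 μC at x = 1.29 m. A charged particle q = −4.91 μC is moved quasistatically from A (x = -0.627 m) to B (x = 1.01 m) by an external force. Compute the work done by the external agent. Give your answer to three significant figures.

For quasistatic motion the external work equals the change in potential energy: W_ext = qΔV = q(V_B − V_A).
At A: distances to the source charges are 1.97 m, 0.559 m, 1.92 m; V_A = Σ kqᵢ/rᵢ = 7470 V.
At B: distances to the source charges are 0.330 m, 1.08 m, 0.280 m; V_B = Σ kqᵢ/rᵢ = -9.34×10⁴ V.
ΔV = V_B − V_A = -1.01×10⁵ V.
W_ext = qΔV = (-4.91×10⁻⁶ C)(-1.01×10⁵ V) = 0.495 J.

0.495 J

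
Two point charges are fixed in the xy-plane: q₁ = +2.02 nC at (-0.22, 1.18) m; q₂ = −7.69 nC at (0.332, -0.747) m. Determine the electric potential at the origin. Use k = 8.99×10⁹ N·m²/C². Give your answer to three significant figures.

-69.4 V

Electric potential is a scalar, so the contributions from each charge add algebraically: V = Σ kqᵢ/rᵢ.
Distances from the field point to each charge: r₁ = 1.20 m, r₂ = 0.817 m.
V = k[(2.02×10⁻⁹)/(1.20) + (-7.69×10⁻⁹)/(0.817)] = -69.4 V.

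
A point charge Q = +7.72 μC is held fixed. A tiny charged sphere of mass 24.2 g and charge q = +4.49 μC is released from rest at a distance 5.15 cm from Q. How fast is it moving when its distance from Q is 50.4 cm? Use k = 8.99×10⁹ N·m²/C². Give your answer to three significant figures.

Only the electrostatic force acts, so mechanical energy is conserved: ½mv² = U₁ − U₂ = kQq(1/r₁ − 1/r₂).
U₁ − U₂ = (8.99×10⁹ N·m²/C²)(7.72×10⁻⁶ C)(4.49×10⁻⁶ C)(1/0.0515 − 1/0.504) = 5.43 J.
v = √(2·5.43/0.0242) = 21.2 m/s.

21.2 m/s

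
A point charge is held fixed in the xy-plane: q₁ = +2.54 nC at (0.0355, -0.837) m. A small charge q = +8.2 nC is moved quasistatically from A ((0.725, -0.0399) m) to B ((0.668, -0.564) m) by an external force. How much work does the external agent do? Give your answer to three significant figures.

9.41×10⁻⁸ J

For quasistatic motion the external work equals the change in potential energy: W_ext = qΔV = q(V_B − V_A).
At A: distance to the source charge is 1.05 m; V_A = kq₁/r = 21.7 V.
At B: distance to the source charge is 0.689 m; V_B = kq₁/r = 33.1 V.
ΔV = V_B − V_A = 11.5 V.
W_ext = qΔV = (8.20×10⁻⁹ C)(11.5 V) = 9.41×10⁻⁸ J.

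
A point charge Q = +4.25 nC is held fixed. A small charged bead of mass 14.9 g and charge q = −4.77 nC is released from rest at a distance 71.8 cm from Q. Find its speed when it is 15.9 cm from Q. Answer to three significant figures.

Only the electrostatic force acts, so mechanical energy is conserved: ½mv² = U₁ − U₂ = kQq(1/r₁ − 1/r₂).
U₁ − U₂ = (8.99×10⁹ N·m²/C²)(4.25×10⁻⁹ C)(-4.77×10⁻⁹ C)(1/0.718 − 1/0.159) = 8.92×10⁻⁷ J.
v = √(2·8.92×10⁻⁷/0.0149) = 0.0109 m/s.

0.0109 m/s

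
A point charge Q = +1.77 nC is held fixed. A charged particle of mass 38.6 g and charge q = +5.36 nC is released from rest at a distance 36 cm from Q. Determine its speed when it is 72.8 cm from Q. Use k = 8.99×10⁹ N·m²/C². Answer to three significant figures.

Only the electrostatic force acts, so mechanical energy is conserved: ½mv² = U₁ − U₂ = kQq(1/r₁ − 1/r₂).
U₁ − U₂ = (8.99×10⁹ N·m²/C²)(1.77×10⁻⁹ C)(5.36×10⁻⁹ C)(1/0.360 − 1/0.728) = 1.20×10⁻⁷ J.
v = √(2·1.20×10⁻⁷/0.0386) = 2.49×10⁻³ m/s.

2.49×10⁻³ m/s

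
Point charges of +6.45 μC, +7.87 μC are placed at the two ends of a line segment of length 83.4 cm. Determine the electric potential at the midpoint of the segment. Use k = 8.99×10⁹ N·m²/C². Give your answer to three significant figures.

The total potential is the scalar sum of each charge's contribution, V = Σ kqᵢ/rᵢ.
Each charge is 0.417 m from the midpoint.
V = k[(6.45×10⁻⁶)/(0.417) + (7.87×10⁻⁶)/(0.417)] = 3.09×10⁵ V.

3.09×10⁵ V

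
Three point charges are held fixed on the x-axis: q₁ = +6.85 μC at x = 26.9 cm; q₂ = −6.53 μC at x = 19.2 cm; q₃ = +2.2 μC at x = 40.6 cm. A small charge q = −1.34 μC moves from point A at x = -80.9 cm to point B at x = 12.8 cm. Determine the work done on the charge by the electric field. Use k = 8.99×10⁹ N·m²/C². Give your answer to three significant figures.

-0.568 J

The work done by the electric force is W_field = −ΔU = −q(V_B − V_A) = q(V_A − V_B).
At A: distances to the source charges are 1.08 m, 1.00 m, 1.22 m; V_A = Σ kqᵢ/rᵢ = 1.48×10⁴ V.
At B: distances to the source charges are 0.141 m, 0.0640 m, 0.278 m; V_B = Σ kqᵢ/rᵢ = -4.09×10⁵ V.
ΔV = V_B − V_A = -4.24×10⁵ V.
W_field = −qΔV = −(-1.34×10⁻⁶ C)(-4.24×10⁵ V) = -0.568 J.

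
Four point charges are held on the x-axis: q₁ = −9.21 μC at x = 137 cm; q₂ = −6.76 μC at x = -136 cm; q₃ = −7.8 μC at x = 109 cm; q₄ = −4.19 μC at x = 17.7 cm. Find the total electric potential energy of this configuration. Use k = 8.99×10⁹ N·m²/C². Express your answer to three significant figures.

The assembly work is the sum of pairwise potential energies, U = Σ_{i<j} kqᵢqⱼ/rᵢⱼ.
Pair separations: r₁₂ = 2.73 m, r₁₃ = 0.280 m, r₁₄ = 1.19 m, r₂₃ = 2.45 m, r₂₄ = 1.54 m, r₃₄ = 0.913 m.
Summing all 6 pair terms gives U = 3.48 J.

3.48 J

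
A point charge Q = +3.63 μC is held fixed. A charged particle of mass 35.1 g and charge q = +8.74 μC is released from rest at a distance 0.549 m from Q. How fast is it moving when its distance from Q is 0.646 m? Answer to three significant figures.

Only the electrostatic force acts, so mechanical energy is conserved: ½mv² = U₁ − U₂ = kQq(1/r₁ − 1/r₂).
U₁ − U₂ = (8.99×10⁹ N·m²/C²)(3.63×10⁻⁶ C)(8.74×10⁻⁶ C)(1/0.549 − 1/0.646) = 0.0780 J.
v = √(2·0.0780/0.0351) = 2.11 m/s.

2.11 m/s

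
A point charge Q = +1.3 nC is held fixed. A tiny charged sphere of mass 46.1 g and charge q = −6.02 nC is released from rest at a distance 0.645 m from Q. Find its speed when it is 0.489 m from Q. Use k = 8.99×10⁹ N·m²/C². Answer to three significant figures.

Only the electrostatic force acts, so mechanical energy is conserved: ½mv² = U₁ − U₂ = kQq(1/r₁ − 1/r₂).
U₁ − U₂ = (8.99×10⁹ N·m²/C²)(1.30×10⁻⁹ C)(-6.02×10⁻⁹ C)(1/0.645 − 1/0.489) = 3.48×10⁻⁸ J.
v = √(2·3.48×10⁻⁸/0.0461) = 1.23×10⁻³ m/s.

1.23×10⁻³ m/s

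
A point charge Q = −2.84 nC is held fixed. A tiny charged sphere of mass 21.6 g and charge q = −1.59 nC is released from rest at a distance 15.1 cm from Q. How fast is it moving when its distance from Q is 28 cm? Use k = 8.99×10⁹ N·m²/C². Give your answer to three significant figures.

Only the electrostatic force acts, so mechanical energy is conserved: ½mv² = U₁ − U₂ = kQq(1/r₁ − 1/r₂).
U₁ − U₂ = (8.99×10⁹ N·m²/C²)(-2.84×10⁻⁹ C)(-1.59×10⁻⁹ C)(1/0.151 − 1/0.280) = 1.24×10⁻⁷ J.
v = √(2·1.24×10⁻⁷/0.0216) = 3.39×10⁻³ m/s.

3.39×10⁻³ m/s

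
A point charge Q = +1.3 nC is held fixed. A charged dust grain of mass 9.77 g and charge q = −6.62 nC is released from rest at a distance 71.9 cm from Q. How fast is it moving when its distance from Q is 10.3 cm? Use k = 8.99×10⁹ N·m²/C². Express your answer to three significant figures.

Only the electrostatic force acts, so mechanical energy is conserved: ½mv² = U₁ − U₂ = kQq(1/r₁ − 1/r₂).
U₁ − U₂ = (8.99×10⁹ N·m²/C²)(1.30×10⁻⁹ C)(-6.62×10⁻⁹ C)(1/0.719 − 1/0.103) = 6.44×10⁻⁷ J.
v = √(2·6.44×10⁻⁷/9.77×10⁻³) = 0.0115 m/s.

0.0115 m/s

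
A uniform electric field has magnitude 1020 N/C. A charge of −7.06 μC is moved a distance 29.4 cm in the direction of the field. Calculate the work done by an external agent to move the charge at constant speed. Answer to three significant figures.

2.12×10⁻³ J

The potential change for a displacement 29.4 cm in the direction of the field is ΔV = −Ed = -300 V.
W_ext = qΔV = 2.12×10⁻³ J.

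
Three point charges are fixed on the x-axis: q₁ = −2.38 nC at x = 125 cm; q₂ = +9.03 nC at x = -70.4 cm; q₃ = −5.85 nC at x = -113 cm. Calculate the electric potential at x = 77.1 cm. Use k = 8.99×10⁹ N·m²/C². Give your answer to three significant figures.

-17.3 V

The total potential is the scalar sum of each charge's contribution, V = Σ kqᵢ/rᵢ.
Distances from the field point to each charge: r₁ = 0.479 m, r₂ = 1.48 m, r₃ = 1.90 m.
V = k[(-2.38×10⁻⁹)/(0.479) + (9.03×10⁻⁹)/(1.48) + (-5.85×10⁻⁹)/(1.90)] = -17.3 V.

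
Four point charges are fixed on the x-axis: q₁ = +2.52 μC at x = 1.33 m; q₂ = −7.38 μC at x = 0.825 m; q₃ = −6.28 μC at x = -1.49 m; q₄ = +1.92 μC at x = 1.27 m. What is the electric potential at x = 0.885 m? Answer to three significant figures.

The total potential is the scalar sum of each charge's contribution, V = Σ kqᵢ/rᵢ.
Distances from the field point to each charge: r₁ = 0.445 m, r₂ = 0.0600 m, r₃ = 2.38 m, r₄ = 0.385 m.
V = k[(2.52×10⁻⁶)/(0.445) + (-7.38×10⁻⁶)/(0.0600) + (-6.28×10⁻⁶)/(2.38) + (1.92×10⁻⁶)/(0.385)] = -1.03×10⁶ V.

-1.03×10⁶ V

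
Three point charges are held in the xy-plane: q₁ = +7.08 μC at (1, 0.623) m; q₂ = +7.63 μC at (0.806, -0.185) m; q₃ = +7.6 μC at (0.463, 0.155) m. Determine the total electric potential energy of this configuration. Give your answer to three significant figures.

The work to assemble the configuration equals its total potential energy, U = Σ kqᵢqⱼ/rᵢⱼ over all pairs.
Pair separations: r₁₂ = 0.831 m, r₁₃ = 0.712 m, r₂₃ = 0.483 m.
U = (0.584) + (0.679) + (1.08) = 2.34 J.

2.34 J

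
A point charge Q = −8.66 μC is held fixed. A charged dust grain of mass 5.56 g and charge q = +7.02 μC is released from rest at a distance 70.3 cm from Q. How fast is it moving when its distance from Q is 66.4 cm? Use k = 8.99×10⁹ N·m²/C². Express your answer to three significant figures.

4.05 m/s

Only the electrostatic force acts, so mechanical energy is conserved: ½mv² = U₁ − U₂ = kQq(1/r₁ − 1/r₂).
U₁ − U₂ = (8.99×10⁹ N·m²/C²)(-8.66×10⁻⁶ C)(7.02×10⁻⁶ C)(1/0.703 − 1/0.664) = 0.0457 J.
v = √(2·0.0457/5.56×10⁻³) = 4.05 m/s.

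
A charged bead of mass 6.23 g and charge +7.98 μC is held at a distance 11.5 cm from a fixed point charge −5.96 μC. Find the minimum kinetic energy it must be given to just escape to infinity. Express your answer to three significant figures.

To just escape, total mechanical energy must reach zero at infinity: ½mv²_min + U = 0, so ½mv²_min = −U = |kQq|/r.
|U| = |kQq|/r = (8.99×10⁹ N·m²/C²)(5.96×10⁻⁶)(7.98×10⁻⁶)/(0.115) = 3.72 J.

3.72 J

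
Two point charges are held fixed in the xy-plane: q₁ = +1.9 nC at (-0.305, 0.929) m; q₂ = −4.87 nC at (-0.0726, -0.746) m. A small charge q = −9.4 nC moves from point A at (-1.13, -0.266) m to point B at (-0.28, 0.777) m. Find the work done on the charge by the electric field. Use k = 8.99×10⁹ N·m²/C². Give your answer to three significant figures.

1.02×10⁻⁶ J

The work done by the electric force is W_field = −ΔU = −q(V_B − V_A) = q(V_A − V_B).
At A: distances to the source charges are 1.45 m, 1.16 m; V_A = Σ kqᵢ/rᵢ = -25.9 V.
At B: distances to the source charges are 0.154 m, 1.54 m; V_B = Σ kqᵢ/rᵢ = 82.4 V.
ΔV = V_B − V_A = 108 V.
W_field = −qΔV = −(-9.40×10⁻⁹ C)(108 V) = 1.02×10⁻⁶ J.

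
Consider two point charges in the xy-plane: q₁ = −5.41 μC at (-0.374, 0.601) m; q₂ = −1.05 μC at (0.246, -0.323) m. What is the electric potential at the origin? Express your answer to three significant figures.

Electric potential is a scalar, so the contributions from each charge add algebraically: V = Σ kqᵢ/rᵢ.
Distances from the field point to each charge: r₁ = 0.708 m, r₂ = 0.406 m.
V = k[(-5.41×10⁻⁶)/(0.708) + (-1.05×10⁻⁶)/(0.406)] = -9.20×10⁴ V.

-9.20×10⁴ V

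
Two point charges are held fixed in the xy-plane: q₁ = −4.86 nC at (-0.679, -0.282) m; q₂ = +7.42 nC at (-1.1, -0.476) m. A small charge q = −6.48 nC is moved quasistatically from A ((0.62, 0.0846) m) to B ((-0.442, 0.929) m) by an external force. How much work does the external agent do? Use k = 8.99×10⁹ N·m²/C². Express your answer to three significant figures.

For quasistatic motion the external work equals the change in potential energy: W_ext = qΔV = q(V_B − V_A).
At A: distances to the source charges are 1.35 m, 1.81 m; V_A = Σ kqᵢ/rᵢ = 4.50 V.
At B: distances to the source charges are 1.23 m, 1.55 m; V_B = Σ kqᵢ/rᵢ = 7.59 V.
ΔV = V_B − V_A = 3.09 V.
W_ext = qΔV = (-6.48×10⁻⁹ C)(3.09 V) = -2.00×10⁻⁸ J.

-2.00×10⁻⁸ J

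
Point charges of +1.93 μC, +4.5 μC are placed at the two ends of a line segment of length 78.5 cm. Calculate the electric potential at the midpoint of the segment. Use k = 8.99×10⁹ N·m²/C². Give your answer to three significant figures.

1.47×10⁵ V

Electric potential is a scalar, so the contributions from each charge add algebraically: V = Σ kqᵢ/rᵢ.
Each charge is 0.393 m from the midpoint.
V = k[(1.93×10⁻⁶)/(0.393) + (4.50×10⁻⁶)/(0.393)] = 1.47×10⁵ V.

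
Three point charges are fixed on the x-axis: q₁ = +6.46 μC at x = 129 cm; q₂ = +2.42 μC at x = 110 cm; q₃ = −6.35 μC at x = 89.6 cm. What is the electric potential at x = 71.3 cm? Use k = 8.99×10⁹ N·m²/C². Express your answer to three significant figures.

-1.55×10⁵ V

The total potential is the scalar sum of each charge's contribution, V = Σ kqᵢ/rᵢ.
Distances from the field point to each charge: r₁ = 0.577 m, r₂ = 0.387 m, r₃ = 0.183 m.
V = k[(6.46×10⁻⁶)/(0.577) + (2.42×10⁻⁶)/(0.387) + (-6.35×10⁻⁶)/(0.183)] = -1.55×10⁵ V.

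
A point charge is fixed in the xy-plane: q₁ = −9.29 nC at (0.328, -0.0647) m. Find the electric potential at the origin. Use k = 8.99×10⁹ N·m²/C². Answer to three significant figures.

-250 V

Electric potential is a scalar, so the contributions from each charge add algebraically: V = Σ kqᵢ/rᵢ.
Distances from the field point to each charge: r₁ = 0.334 m.
V = k[(-9.29×10⁻⁹)/(0.334)] = -250 V.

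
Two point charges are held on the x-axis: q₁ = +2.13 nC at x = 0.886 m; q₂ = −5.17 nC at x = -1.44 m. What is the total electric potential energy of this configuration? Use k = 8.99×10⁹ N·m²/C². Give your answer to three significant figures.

-4.26×10⁻⁸ J

The assembly work is the sum of pairwise potential energies, U = Σ_{i<j} kqᵢqⱼ/rᵢⱼ.
Pair separations: r₁₂ = 2.33 m.
U = (-4.26×10⁻⁸) = -4.26×10⁻⁸ J.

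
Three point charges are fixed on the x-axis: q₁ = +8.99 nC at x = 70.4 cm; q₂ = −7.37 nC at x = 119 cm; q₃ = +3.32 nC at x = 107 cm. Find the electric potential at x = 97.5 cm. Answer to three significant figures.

Electric potential is a scalar, so the contributions from each charge add algebraically: V = Σ kqᵢ/rᵢ.
Distances from the field point to each charge: r₁ = 0.271 m, r₂ = 0.215 m, r₃ = 0.0950 m.
V = k[(8.99×10⁻⁹)/(0.271) + (-7.37×10⁻⁹)/(0.215) + (3.32×10⁻⁹)/(0.0950)] = 304 V.

304 V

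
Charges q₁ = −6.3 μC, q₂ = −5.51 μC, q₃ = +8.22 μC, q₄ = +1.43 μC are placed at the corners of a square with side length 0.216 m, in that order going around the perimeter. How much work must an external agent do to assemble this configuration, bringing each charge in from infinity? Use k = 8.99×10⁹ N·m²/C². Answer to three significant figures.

-2.08 J

The assembly work is the sum of pairwise potential energies, U = Σ_{i<j} kqᵢqⱼ/rᵢⱼ.
The four side pairs have separation 0.216 m and the two diagonal pairs 0.305 m.
Summing all 6 pair terms gives U = -2.08 J.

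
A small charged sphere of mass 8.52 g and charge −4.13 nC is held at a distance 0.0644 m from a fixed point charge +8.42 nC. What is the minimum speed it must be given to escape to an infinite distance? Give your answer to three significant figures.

0.0338 m/s

To just escape, total mechanical energy must reach zero at infinity: ½mv²_min + U = 0, so ½mv²_min = −U = |kQq|/r.
|U| = |kQq|/r = (8.99×10⁹ N·m²/C²)(8.42×10⁻⁹)(4.13×10⁻⁹)/(0.0644) = 4.85×10⁻⁶ J.
v_min = √(2|U|/m) = √(2·4.85×10⁻⁶/8.52×10⁻³) = 0.0338 m/s.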